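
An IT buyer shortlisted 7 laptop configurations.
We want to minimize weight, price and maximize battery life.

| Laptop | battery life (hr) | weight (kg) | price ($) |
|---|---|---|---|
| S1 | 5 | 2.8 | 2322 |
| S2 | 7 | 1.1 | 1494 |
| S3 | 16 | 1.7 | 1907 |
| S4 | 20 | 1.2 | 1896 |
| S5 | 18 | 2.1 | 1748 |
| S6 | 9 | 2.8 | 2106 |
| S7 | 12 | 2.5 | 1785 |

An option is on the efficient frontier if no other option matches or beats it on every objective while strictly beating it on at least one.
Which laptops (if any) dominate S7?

S5

S5: battery life 18≥12, weight 2.1≤2.5, price 1748≤1785 — dominates S7.
Others (S1, S2, S3, S4, S6) are each worse than S7 on at least one objective.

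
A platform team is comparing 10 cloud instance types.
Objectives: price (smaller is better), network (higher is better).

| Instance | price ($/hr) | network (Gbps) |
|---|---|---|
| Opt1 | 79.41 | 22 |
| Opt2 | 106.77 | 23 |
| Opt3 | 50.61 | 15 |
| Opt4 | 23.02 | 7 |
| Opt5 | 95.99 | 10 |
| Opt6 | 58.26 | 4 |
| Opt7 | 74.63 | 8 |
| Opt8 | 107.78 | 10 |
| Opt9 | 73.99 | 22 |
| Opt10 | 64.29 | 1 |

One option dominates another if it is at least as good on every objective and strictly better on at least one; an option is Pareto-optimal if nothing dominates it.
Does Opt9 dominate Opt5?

Yes

Opt9 vs Opt5: price 73.99≤95.99, network 22≥10 — Opt9 is at least as good on every objective with at least one strict improvement.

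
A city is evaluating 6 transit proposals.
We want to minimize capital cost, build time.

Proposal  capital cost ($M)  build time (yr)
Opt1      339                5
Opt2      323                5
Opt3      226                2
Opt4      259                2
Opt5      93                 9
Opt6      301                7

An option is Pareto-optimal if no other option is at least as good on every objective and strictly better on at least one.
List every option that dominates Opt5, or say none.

Opt1: worse on capital cost (339 vs 93).
Opt2: worse on capital cost (323 vs 93).
Opt3: worse on capital cost (226 vs 93).
Opt4: worse on capital cost (259 vs 93).
Opt6: worse on capital cost (301 vs 93).
No option dominates Opt5.

none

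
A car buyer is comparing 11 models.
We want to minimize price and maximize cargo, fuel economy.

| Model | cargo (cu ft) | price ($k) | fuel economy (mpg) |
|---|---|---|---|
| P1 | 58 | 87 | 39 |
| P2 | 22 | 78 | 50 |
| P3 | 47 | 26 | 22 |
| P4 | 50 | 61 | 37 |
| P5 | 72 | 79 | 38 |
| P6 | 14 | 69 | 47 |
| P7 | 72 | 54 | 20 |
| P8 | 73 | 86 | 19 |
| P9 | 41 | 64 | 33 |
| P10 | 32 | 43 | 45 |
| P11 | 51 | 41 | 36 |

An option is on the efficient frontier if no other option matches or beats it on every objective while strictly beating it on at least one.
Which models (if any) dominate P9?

P4: cargo 50≥41, price 61≤64, fuel economy 37≥33 — dominates P9.
P11: cargo 51≥41, price 41≤64, fuel economy 36≥33 — dominates P9.
Others (P1, P2, P3, P5, P6, P7, P8, P10) are each worse than P9 on at least one objective.

P4, P11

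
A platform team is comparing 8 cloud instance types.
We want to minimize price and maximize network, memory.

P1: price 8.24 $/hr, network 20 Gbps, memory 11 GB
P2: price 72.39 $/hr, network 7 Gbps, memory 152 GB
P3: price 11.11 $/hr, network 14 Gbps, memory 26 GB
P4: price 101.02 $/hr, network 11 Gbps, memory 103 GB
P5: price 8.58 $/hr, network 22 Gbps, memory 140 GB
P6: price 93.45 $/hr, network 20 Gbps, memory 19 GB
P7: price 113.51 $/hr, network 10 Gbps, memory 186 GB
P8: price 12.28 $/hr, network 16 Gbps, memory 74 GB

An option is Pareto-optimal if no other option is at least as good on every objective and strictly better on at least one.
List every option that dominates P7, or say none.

P1: worse on memory (11 vs 186).
P2: worse on network (7 vs 10).
P3: worse on memory (26 vs 186).
P4: worse on memory (103 vs 186).
P5: worse on memory (140 vs 186).
P6: worse on memory (19 vs 186).
P8: worse on memory (74 vs 186).
No option dominates P7.

none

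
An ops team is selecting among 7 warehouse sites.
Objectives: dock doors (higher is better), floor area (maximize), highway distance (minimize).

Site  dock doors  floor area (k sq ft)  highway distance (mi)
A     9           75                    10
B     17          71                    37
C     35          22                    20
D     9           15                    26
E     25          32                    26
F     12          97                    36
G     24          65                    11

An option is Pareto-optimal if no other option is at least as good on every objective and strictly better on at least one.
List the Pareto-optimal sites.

A: not dominated (best highway distance).
B: not dominated.
C: not dominated (best dock doors).
D: dominated by A (dock doors 9≥9, floor area 75≥15, highway distance 10≤26).
E: not dominated.
F: not dominated (best floor area).
G: not dominated.

A, B, C, E, F, G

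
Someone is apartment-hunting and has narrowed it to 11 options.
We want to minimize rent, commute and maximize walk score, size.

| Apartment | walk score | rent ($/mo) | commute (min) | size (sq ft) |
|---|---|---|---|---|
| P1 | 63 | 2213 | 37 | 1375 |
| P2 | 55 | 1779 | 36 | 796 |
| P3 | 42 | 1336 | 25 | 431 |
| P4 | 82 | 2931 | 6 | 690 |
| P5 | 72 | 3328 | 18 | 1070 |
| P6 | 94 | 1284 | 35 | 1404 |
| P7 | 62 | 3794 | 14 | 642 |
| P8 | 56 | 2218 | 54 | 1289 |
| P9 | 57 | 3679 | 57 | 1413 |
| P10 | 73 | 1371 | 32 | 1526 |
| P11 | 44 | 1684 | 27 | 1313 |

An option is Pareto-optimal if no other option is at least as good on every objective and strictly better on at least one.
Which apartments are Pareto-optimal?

P1: dominated by P6 (walk score 94≥63, rent 1284≤2213, commute 35≤37, size 1404≥1375).
P2: dominated by P6 (walk score 94≥55, rent 1284≤1779, commute 35≤36, size 1404≥796).
P3: not dominated.
P4: not dominated (best commute).
P5: not dominated.
P6: not dominated (best walk score).
P7: dominated by P4 (walk score 82≥62, rent 2931≤3794, commute 6≤14, size 690≥642).
P8: dominated by P1 (walk score 63≥56, rent 2213≤2218, commute 37≤54, size 1375≥1289).
P9: dominated by P10 (walk score 73≥57, rent 1371≤3679, commute 32≤57, size 1526≥1413).
P10: not dominated (best size).
P11: not dominated.

P3, P4, P5, P6, P10, P11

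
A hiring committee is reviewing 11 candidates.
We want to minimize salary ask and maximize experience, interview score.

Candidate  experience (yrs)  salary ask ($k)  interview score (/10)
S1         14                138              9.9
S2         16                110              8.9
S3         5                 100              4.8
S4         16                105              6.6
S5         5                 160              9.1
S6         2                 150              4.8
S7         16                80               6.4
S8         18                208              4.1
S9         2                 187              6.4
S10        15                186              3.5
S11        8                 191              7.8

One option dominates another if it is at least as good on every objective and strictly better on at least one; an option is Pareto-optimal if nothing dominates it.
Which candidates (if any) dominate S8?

S1: worse on experience (14 vs 18).
S2: worse on experience (16 vs 18).
S3: worse on experience (5 vs 18).
S4: worse on experience (16 vs 18).
S5: worse on experience (5 vs 18).
S6: worse on experience (2 vs 18).
S7: worse on experience (16 vs 18).
S9: worse on experience (2 vs 18).
S10: worse on experience (15 vs 18).
S11: worse on experience (8 vs 18).
No option dominates S8.

none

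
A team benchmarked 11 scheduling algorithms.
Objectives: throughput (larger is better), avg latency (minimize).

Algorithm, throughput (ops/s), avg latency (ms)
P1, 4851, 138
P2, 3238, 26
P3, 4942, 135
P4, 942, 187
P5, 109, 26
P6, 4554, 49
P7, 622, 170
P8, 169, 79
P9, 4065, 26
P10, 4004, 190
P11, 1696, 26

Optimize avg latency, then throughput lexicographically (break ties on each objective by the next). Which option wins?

P9

First minimize avg latency: best is 26, kept {P2, P5, P9, P11}.
Then maximize throughput: best is 4065, kept {P9}.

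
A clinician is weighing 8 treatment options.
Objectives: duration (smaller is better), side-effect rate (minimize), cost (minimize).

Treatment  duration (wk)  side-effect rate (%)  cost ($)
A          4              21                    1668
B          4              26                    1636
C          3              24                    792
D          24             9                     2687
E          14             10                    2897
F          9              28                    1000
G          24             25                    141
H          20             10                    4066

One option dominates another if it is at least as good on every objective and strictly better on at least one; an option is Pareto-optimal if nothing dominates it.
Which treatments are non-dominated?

A: not dominated.
B: dominated by C (duration 3≤4, side-effect rate 24≤26, cost 792≤1636).
C: not dominated (best duration).
D: not dominated (best side-effect rate).
E: not dominated.
F: dominated by C (duration 3≤9, side-effect rate 24≤28, cost 792≤1000).
G: not dominated (best cost).
H: dominated by E (duration 14≤20, side-effect rate 10≤10, cost 2897≤4066).

A, C, D, E, G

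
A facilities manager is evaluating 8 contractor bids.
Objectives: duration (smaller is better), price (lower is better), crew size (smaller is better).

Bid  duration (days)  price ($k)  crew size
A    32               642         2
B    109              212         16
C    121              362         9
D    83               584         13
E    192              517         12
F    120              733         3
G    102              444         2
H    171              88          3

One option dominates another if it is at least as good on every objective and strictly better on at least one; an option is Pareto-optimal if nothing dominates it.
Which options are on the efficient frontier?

A: not dominated (best duration).
B: not dominated.
C: not dominated.
D: not dominated.
E: dominated by C (duration 121≤192, price 362≤517, crew size 9≤12).
F: dominated by A (duration 32≤120, price 642≤733, crew size 2≤3).
G: not dominated.
H: not dominated (best price).

A, B, C, D, G, H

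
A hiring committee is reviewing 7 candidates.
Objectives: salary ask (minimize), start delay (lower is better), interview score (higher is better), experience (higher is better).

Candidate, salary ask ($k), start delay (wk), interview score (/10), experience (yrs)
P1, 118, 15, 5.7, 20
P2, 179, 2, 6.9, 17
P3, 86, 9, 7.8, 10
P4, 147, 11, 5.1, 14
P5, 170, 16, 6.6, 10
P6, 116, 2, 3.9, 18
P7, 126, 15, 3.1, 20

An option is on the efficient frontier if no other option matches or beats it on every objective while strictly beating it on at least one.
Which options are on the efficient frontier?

P1, P2, P3, P4, P6

P1: not dominated.
P2: not dominated.
P3: not dominated (best salary ask).
P4: not dominated.
P5: dominated by P3 (salary ask 86≤170, start delay 9≤16, interview score 7.8≥6.6, experience 10≥10).
P6: not dominated.
P7: dominated by P1 (salary ask 118≤126, start delay 15≤15, interview score 5.7≥3.1, experience 20≥20).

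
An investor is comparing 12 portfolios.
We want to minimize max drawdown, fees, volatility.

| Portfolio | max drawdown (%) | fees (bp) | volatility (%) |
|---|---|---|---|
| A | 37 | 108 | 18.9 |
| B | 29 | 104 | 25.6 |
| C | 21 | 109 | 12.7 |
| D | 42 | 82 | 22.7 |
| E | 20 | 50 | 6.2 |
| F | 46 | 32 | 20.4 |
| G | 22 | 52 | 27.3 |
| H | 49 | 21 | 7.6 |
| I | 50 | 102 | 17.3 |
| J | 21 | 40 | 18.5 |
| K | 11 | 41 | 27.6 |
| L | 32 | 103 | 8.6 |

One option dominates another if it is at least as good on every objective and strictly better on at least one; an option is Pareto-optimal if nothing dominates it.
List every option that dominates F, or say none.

none

A: worse on fees (108 vs 32).
B: worse on fees (104 vs 32).
C: worse on fees (109 vs 32).
D: worse on fees (82 vs 32).
E: worse on fees (50 vs 32).
G: worse on fees (52 vs 32).
H: worse on max drawdown (49 vs 46).
I: worse on max drawdown (50 vs 46).
J: worse on fees (40 vs 32).
K: worse on fees (41 vs 32).
L: worse on fees (103 vs 32).
No option dominates F.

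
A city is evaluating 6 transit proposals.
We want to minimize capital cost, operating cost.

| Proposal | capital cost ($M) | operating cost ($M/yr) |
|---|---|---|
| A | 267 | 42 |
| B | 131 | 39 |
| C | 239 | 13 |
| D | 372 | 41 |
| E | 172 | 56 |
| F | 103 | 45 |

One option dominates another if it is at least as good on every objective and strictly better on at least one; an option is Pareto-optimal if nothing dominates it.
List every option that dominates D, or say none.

B: capital cost 131≤372, operating cost 39≤41 — dominates D.
C: capital cost 239≤372, operating cost 13≤41 — dominates D.
Others (A, E, F) are each worse than D on at least one objective.

B, C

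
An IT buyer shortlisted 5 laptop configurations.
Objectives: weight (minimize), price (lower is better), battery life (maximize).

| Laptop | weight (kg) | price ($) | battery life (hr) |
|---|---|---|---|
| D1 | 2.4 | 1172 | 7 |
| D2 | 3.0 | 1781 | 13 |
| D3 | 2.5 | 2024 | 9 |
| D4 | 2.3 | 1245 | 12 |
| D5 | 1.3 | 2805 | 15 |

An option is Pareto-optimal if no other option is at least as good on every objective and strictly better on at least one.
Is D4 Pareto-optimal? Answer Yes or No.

D1: worse on weight (2.4 vs 2.3).
D2: worse on weight (3.0 vs 2.3).
D3: worse on weight (2.5 vs 2.3).
D5: worse on price (2805 vs 1245).
No option is at least as good as D4 on every objective and strictly better on one.

Yes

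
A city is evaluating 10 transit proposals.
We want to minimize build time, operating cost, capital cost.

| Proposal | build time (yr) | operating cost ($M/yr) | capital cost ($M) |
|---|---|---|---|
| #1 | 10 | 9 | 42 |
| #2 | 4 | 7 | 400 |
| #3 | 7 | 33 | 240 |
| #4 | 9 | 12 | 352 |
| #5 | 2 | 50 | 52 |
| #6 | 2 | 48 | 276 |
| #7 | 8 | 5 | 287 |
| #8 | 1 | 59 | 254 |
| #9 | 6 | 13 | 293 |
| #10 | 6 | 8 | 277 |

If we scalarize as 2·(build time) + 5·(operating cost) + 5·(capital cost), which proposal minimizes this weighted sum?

#1: 2·10 + 5·9 + 5·42 = 275
#2: 2·4 + 5·7 + 5·400 = 2043
#3: 2·7 + 5·33 + 5·240 = 1379
#4: 2·9 + 5·12 + 5·352 = 1838
#5: 2·2 + 5·50 + 5·52 = 514
#6: 2·2 + 5·48 + 5·276 = 1624
#7: 2·8 + 5·5 + 5·287 = 1476
#8: 2·1 + 5·59 + 5·254 = 1567
#9: 2·6 + 5·13 + 5·293 = 1542
#10: 2·6 + 5·8 + 5·277 = 1437
Lowest: #1 at 275.

#1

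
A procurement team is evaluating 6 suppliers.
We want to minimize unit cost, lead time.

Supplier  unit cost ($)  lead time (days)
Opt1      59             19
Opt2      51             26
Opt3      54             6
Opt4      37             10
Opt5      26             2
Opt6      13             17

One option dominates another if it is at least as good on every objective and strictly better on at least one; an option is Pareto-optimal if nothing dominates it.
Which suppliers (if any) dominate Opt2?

Opt4: unit cost 37≤51, lead time 10≤26 — dominates Opt2.
Opt5: unit cost 26≤51, lead time 2≤26 — dominates Opt2.
Opt6: unit cost 13≤51, lead time 17≤26 — dominates Opt2.
Others (Opt1, Opt3) are each worse than Opt2 on at least one objective.

Opt4, Opt5, Opt6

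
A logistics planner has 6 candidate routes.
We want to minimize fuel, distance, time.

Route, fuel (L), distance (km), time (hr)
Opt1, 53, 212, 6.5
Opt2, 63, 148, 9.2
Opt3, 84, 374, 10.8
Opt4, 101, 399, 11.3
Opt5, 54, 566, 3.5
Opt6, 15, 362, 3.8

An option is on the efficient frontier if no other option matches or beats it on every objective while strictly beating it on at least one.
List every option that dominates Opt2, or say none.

none

Opt1: worse on distance (212 vs 148).
Opt3: worse on fuel (84 vs 63).
Opt4: worse on fuel (101 vs 63).
Opt5: worse on distance (566 vs 148).
Opt6: worse on distance (362 vs 148).
No option dominates Opt2.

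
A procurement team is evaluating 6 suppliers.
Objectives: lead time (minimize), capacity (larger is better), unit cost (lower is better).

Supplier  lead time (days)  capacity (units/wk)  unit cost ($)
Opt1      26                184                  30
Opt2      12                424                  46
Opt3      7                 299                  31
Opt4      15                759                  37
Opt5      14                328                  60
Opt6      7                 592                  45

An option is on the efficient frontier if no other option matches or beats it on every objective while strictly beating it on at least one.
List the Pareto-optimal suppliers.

Opt1: not dominated (best unit cost).
Opt2: dominated by Opt6 (lead time 7≤12, capacity 592≥424, unit cost 45≤46).
Opt3: not dominated.
Opt4: not dominated (best capacity).
Opt5: dominated by Opt2 (lead time 12≤14, capacity 424≥328, unit cost 46≤60).
Opt6: not dominated.

Opt1, Opt3, Opt4, Opt6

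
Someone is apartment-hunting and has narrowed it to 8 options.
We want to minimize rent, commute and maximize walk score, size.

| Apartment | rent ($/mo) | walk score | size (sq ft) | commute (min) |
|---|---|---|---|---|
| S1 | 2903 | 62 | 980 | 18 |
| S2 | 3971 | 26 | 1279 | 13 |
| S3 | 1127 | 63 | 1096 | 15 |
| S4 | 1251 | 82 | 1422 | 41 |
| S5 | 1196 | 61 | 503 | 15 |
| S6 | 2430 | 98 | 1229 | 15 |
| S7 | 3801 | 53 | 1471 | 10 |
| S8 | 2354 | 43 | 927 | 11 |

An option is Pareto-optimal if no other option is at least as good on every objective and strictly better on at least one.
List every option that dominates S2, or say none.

S7

S7: rent 3801≤3971, walk score 53≥26, size 1471≥1279, commute 10≤13 — dominates S2.
Others (S1, S3, S4, S5, S6, S8) are each worse than S2 on at least one objective.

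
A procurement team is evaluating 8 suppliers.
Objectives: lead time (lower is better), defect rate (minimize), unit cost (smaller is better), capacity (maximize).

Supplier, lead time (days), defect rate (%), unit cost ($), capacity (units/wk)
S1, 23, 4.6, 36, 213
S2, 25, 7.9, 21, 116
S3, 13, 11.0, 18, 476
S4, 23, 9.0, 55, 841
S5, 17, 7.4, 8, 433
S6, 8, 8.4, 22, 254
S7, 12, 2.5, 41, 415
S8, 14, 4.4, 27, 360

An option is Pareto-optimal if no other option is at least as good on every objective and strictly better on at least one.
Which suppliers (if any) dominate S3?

none

S1: worse on lead time (23 vs 13).
S2: worse on lead time (25 vs 13).
S4: worse on lead time (23 vs 13).
S5: worse on lead time (17 vs 13).
S6: worse on unit cost (22 vs 18).
S7: worse on unit cost (41 vs 18).
S8: worse on lead time (14 vs 13).
No option dominates S3.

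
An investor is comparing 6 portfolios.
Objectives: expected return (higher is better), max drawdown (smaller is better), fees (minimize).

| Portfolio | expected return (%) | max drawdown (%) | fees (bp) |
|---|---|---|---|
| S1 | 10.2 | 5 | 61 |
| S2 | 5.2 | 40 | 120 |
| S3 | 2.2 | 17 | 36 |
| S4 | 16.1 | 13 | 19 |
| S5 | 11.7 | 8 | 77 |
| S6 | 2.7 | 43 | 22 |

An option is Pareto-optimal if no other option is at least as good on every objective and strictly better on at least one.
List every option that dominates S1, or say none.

S2: worse on expected return (5.2 vs 10.2).
S3: worse on expected return (2.2 vs 10.2).
S4: worse on max drawdown (13 vs 5).
S5: worse on max drawdown (8 vs 5).
S6: worse on expected return (2.7 vs 10.2).
No option dominates S1.

none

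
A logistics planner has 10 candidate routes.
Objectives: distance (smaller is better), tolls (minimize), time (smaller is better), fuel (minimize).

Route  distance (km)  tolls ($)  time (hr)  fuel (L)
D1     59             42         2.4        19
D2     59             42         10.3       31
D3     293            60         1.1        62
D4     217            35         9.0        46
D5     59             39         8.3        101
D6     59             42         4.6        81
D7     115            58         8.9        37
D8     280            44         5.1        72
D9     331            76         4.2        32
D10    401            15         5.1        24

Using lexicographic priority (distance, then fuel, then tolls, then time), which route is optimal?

D1

First minimize distance: best is 59, kept {D1, D2, D5, D6}.
Then minimize fuel: best is 19, kept {D1}.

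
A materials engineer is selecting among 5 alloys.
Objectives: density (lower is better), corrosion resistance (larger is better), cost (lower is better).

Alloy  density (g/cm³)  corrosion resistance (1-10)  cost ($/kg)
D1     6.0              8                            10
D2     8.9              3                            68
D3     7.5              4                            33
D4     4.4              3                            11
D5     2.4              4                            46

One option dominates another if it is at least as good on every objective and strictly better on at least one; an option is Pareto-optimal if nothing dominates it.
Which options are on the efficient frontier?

D1: not dominated (best corrosion resistance).
D2: dominated by D1 (density 6.0≤8.9, corrosion resistance 8≥3, cost 10≤68).
D3: dominated by D1 (density 6.0≤7.5, corrosion resistance 8≥4, cost 10≤33).
D4: not dominated.
D5: not dominated (best density).

D1, D4, D5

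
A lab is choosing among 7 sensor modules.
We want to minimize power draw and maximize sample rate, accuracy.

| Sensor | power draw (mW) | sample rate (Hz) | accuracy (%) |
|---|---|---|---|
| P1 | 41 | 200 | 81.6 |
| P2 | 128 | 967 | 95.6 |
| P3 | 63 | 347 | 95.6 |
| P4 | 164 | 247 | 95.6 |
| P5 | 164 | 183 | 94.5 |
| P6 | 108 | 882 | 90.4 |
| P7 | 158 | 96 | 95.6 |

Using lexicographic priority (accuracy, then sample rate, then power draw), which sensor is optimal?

P2

First maximize accuracy: best is 95.6, kept {P2, P3, P4, P7}.
Then maximize sample rate: best is 967, kept {P2}.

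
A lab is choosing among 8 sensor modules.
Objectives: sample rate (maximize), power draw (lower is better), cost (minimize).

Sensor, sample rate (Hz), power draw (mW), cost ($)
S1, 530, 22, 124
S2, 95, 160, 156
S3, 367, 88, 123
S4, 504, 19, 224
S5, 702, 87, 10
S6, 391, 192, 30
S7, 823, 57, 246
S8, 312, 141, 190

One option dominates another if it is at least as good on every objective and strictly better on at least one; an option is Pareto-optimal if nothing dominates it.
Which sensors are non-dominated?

S1: not dominated.
S2: dominated by S1 (sample rate 530≥95, power draw 22≤160, cost 124≤156).
S3: dominated by S5 (sample rate 702≥367, power draw 87≤88, cost 10≤123).
S4: not dominated (best power draw).
S5: not dominated (best cost).
S6: dominated by S5 (sample rate 702≥391, power draw 87≤192, cost 10≤30).
S7: not dominated (best sample rate).
S8: dominated by S1 (sample rate 530≥312, power draw 22≤141, cost 124≤190).

S1, S4, S5, S7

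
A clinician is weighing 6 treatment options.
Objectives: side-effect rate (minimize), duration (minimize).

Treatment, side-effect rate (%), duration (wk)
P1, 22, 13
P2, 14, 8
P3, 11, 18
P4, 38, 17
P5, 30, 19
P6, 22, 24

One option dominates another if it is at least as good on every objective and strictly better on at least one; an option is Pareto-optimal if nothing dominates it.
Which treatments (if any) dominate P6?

P1: side-effect rate 22≤22, duration 13≤24 — dominates P6.
P2: side-effect rate 14≤22, duration 8≤24 — dominates P6.
P3: side-effect rate 11≤22, duration 18≤24 — dominates P6.
Others (P4, P5) are each worse than P6 on at least one objective.

P1, P2, P3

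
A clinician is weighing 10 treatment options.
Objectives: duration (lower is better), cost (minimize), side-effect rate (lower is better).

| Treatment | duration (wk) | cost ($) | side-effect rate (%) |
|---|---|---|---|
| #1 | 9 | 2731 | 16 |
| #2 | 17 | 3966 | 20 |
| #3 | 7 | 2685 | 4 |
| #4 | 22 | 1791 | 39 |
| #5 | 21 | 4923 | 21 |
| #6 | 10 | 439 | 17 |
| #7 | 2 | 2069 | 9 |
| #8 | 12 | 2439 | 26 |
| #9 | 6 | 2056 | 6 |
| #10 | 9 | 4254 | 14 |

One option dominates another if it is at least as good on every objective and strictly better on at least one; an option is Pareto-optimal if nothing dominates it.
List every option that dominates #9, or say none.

none

#1: worse on duration (9 vs 6).
#2: worse on duration (17 vs 6).
#3: worse on duration (7 vs 6).
#4: worse on duration (22 vs 6).
#5: worse on duration (21 vs 6).
#6: worse on duration (10 vs 6).
#7: worse on cost (2069 vs 2056).
#8: worse on duration (12 vs 6).
#10: worse on duration (9 vs 6).
No option dominates #9.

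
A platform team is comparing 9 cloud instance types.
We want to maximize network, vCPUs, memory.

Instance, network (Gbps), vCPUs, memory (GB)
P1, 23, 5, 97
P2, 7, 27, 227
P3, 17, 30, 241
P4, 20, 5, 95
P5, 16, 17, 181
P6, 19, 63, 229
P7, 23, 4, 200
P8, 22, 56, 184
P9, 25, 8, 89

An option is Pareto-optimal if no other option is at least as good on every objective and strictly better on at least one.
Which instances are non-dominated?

P1: not dominated.
P2: dominated by P3 (network 17≥7, vCPUs 30≥27, memory 241≥227).
P3: not dominated (best memory).
P4: dominated by P1 (network 23≥20, vCPUs 5≥5, memory 97≥95).
P5: dominated by P3 (network 17≥16, vCPUs 30≥17, memory 241≥181).
P6: not dominated (best vCPUs).
P7: not dominated.
P8: not dominated.
P9: not dominated (best network).

P1, P3, P6, P7, P8, P9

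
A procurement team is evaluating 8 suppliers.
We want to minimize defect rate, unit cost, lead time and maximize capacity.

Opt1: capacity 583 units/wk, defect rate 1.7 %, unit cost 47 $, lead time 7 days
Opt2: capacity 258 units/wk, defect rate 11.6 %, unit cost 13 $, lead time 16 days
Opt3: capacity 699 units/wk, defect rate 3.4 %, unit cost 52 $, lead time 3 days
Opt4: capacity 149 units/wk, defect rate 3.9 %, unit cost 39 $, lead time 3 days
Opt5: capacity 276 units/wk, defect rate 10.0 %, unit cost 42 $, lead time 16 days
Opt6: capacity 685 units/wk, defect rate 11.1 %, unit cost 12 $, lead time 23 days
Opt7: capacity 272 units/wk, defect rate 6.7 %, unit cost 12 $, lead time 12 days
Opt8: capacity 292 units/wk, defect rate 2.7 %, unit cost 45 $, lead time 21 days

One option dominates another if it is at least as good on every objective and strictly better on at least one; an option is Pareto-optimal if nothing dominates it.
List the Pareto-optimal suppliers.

Opt1, Opt3, Opt4, Opt5, Opt6, Opt7, Opt8

Opt1: not dominated (best defect rate).
Opt2: dominated by Opt7 (capacity 272≥258, defect rate 6.7≤11.6, unit cost 12≤13, lead time 12≤16).
Opt3: not dominated (best capacity).
Opt4: not dominated.
Opt5: not dominated.
Opt6: not dominated.
Opt7: not dominated.
Opt8: not dominated.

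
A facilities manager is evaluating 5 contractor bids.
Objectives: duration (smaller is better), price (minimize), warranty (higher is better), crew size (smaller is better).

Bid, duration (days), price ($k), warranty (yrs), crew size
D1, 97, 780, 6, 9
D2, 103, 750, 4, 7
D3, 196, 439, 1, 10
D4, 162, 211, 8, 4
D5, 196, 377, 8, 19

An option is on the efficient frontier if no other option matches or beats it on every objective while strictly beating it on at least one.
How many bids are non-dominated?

3

D1: not dominated (best duration).
D2: not dominated.
D3: dominated by D4 (duration 162≤196, price 211≤439, warranty 8≥1, crew size 4≤10).
D4: not dominated (best price).
D5: dominated by D4 (duration 162≤196, price 211≤377, warranty 8≥8, crew size 4≤19).
Pareto-optimal: D1, D2, D4 → 3.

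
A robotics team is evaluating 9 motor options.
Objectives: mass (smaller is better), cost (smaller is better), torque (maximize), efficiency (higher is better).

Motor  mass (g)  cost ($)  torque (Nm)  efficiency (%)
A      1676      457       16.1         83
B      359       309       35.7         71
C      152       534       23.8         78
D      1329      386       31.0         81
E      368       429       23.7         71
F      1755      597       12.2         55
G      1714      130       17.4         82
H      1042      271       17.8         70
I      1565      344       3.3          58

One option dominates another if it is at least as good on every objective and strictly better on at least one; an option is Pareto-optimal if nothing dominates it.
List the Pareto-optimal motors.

A: not dominated (best efficiency).
B: not dominated (best torque).
C: not dominated (best mass).
D: not dominated.
E: dominated by B (mass 359≤368, cost 309≤429, torque 35.7≥23.7, efficiency 71≥71).
F: dominated by A (mass 1676≤1755, cost 457≤597, torque 16.1≥12.2, efficiency 83≥55).
G: not dominated (best cost).
H: not dominated.
I: dominated by B (mass 359≤1565, cost 309≤344, torque 35.7≥3.3, efficiency 71≥58).

A, B, C, D, G, H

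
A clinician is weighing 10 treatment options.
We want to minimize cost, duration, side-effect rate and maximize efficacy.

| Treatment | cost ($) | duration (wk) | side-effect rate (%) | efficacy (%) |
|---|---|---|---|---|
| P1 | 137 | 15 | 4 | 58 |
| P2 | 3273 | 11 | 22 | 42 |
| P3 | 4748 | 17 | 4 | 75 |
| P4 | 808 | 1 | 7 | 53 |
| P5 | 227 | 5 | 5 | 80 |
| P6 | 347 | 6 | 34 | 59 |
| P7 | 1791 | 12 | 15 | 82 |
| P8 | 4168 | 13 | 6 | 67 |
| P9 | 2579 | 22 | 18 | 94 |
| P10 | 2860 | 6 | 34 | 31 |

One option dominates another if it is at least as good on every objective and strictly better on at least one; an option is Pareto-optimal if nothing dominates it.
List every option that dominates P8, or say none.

P5

P5: cost 227≤4168, duration 5≤13, side-effect rate 5≤6, efficacy 80≥67 — dominates P8.
Others (P1, P2, P3, P4, P6, P7, P9, P10) are each worse than P8 on at least one objective.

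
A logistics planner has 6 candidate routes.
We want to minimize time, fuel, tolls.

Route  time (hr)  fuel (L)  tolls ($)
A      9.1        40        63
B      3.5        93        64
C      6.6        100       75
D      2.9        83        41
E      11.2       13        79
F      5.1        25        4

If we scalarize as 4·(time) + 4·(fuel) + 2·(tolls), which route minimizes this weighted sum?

F

A: 4·9.1 + 4·40 + 2·63 = 322.4
B: 4·3.5 + 4·93 + 2·64 = 514.0
C: 4·6.6 + 4·100 + 2·75 = 576.4
D: 4·2.9 + 4·83 + 2·41 = 425.6
E: 4·11.2 + 4·13 + 2·79 = 254.8
F: 4·5.1 + 4·25 + 2·4 = 128.4
Lowest: F at 128.4.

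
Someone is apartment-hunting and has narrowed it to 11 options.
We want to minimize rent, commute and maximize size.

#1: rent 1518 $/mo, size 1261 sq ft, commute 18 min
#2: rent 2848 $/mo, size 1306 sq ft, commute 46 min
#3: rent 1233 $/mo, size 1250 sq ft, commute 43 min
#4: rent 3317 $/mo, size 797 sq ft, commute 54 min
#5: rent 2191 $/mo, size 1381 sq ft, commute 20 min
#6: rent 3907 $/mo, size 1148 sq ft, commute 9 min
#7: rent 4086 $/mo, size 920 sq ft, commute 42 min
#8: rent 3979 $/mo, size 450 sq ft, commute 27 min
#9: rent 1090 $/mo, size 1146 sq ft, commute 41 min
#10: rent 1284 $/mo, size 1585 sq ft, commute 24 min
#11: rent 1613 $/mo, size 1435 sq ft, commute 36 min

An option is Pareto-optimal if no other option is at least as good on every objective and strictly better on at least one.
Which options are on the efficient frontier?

#1, #3, #5, #6, #9, #10

#1: not dominated.
#2: dominated by #5 (rent 2191≤2848, size 1381≥1306, commute 20≤46).
#3: not dominated.
#4: dominated by #1 (rent 1518≤3317, size 1261≥797, commute 18≤54).
#5: not dominated.
#6: not dominated (best commute).
#7: dominated by #1 (rent 1518≤4086, size 1261≥920, commute 18≤42).
#8: dominated by #1 (rent 1518≤3979, size 1261≥450, commute 18≤27).
#9: not dominated (best rent).
#10: not dominated (best size).
#11: dominated by #10 (rent 1284≤1613, size 1585≥1435, commute 24≤36).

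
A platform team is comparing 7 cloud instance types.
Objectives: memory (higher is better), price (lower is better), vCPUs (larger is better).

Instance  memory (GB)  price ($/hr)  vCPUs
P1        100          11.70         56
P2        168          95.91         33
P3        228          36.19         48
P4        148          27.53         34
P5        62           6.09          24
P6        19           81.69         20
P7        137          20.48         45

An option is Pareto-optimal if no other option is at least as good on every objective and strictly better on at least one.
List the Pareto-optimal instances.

P1, P3, P4, P5, P7

P1: not dominated (best vCPUs).
P2: dominated by P3 (memory 228≥168, price 36.19≤95.91, vCPUs 48≥33).
P3: not dominated (best memory).
P4: not dominated.
P5: not dominated (best price).
P6: dominated by P1 (memory 100≥19, price 11.70≤81.69, vCPUs 56≥20).
P7: not dominated.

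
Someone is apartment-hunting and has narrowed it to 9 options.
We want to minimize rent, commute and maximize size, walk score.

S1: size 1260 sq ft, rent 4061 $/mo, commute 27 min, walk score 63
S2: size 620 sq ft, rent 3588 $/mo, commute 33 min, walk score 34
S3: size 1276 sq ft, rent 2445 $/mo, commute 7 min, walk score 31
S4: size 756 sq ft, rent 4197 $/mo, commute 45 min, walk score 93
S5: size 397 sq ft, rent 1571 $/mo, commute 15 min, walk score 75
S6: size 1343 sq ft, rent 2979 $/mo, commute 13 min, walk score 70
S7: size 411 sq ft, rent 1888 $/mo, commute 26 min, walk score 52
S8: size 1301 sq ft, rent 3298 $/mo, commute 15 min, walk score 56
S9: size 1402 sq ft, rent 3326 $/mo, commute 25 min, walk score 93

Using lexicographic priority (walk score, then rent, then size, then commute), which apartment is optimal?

S9

First maximize walk score: best is 93, kept {S4, S9}.
Then minimize rent: best is 3326, kept {S9}.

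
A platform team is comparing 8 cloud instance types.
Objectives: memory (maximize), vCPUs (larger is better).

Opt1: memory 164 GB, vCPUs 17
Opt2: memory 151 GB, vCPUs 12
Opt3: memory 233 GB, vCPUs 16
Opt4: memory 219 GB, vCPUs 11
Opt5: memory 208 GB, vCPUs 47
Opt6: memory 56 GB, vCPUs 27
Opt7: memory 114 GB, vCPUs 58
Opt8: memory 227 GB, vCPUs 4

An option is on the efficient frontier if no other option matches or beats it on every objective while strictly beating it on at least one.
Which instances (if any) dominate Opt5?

none

Opt1: worse on memory (164 vs 208).
Opt2: worse on memory (151 vs 208).
Opt3: worse on vCPUs (16 vs 47).
Opt4: worse on vCPUs (11 vs 47).
Opt6: worse on memory (56 vs 208).
Opt7: worse on memory (114 vs 208).
Opt8: worse on vCPUs (4 vs 47).
No option dominates Opt5.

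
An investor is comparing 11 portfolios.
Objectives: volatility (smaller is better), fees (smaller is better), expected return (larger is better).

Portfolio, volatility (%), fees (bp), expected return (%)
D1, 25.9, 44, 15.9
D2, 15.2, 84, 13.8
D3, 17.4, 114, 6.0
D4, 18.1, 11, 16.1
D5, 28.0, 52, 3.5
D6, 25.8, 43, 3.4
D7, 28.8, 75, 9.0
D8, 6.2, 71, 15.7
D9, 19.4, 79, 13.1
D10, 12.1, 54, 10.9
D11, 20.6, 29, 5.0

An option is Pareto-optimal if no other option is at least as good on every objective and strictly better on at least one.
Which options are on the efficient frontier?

D1: dominated by D4 (volatility 18.1≤25.9, fees 11≤44, expected return 16.1≥15.9).
D2: dominated by D8 (volatility 6.2≤15.2, fees 71≤84, expected return 15.7≥13.8).
D3: dominated by D2 (volatility 15.2≤17.4, fees 84≤114, expected return 13.8≥6.0).
D4: not dominated (best fees).
D5: dominated by D1 (volatility 25.9≤28.0, fees 44≤52, expected return 15.9≥3.5).
D6: dominated by D4 (volatility 18.1≤25.8, fees 11≤43, expected return 16.1≥3.4).
D7: dominated by D1 (volatility 25.9≤28.8, fees 44≤75, expected return 15.9≥9.0).
D8: not dominated (best volatility).
D9: dominated by D4 (volatility 18.1≤19.4, fees 11≤79, expected return 16.1≥13.1).
D10: not dominated.
D11: dominated by D4 (volatility 18.1≤20.6, fees 11≤29, expected return 16.1≥5.0).

D4, D8, D10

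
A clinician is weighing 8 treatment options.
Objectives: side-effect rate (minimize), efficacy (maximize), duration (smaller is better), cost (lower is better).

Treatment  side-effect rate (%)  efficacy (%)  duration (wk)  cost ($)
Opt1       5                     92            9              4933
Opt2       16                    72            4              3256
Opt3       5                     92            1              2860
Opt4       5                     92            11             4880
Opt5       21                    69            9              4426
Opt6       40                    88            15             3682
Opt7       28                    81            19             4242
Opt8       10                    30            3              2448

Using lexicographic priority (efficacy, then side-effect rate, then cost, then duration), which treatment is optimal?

Opt3

First maximize efficacy: best is 92, kept {Opt1, Opt3, Opt4}.
Then minimize side-effect rate: best is 5, kept {Opt1, Opt3, Opt4}.
Then minimize cost: best is 2860, kept {Opt3}.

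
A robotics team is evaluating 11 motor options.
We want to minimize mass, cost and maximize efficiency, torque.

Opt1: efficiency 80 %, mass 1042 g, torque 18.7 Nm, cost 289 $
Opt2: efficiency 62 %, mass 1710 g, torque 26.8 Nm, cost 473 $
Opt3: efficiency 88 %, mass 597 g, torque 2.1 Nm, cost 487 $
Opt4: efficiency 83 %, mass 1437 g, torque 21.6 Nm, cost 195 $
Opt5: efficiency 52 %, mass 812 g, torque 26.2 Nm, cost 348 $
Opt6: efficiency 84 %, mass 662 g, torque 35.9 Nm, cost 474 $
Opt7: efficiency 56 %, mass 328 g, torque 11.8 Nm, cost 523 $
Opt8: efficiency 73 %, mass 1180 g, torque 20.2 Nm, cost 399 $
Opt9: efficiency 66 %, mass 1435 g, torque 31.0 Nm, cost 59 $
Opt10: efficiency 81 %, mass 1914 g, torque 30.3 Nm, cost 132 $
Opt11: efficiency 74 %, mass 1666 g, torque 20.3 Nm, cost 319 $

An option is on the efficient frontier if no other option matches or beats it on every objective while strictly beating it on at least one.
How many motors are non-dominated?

Opt1: not dominated.
Opt2: dominated by Opt9 (efficiency 66≥62, mass 1435≤1710, torque 31.0≥26.8, cost 59≤473).
Opt3: not dominated (best efficiency).
Opt4: not dominated.
Opt5: not dominated.
Opt6: not dominated (best torque).
Opt7: not dominated (best mass).
Opt8: not dominated.
Opt9: not dominated (best cost).
Opt10: not dominated.
Opt11: dominated by Opt4 (efficiency 83≥74, mass 1437≤1666, torque 21.6≥20.3, cost 195≤319).
Pareto-optimal: Opt1, Opt3, Opt4, Opt5, Opt6, Opt7, Opt8, Opt9, Opt10 → 9.

9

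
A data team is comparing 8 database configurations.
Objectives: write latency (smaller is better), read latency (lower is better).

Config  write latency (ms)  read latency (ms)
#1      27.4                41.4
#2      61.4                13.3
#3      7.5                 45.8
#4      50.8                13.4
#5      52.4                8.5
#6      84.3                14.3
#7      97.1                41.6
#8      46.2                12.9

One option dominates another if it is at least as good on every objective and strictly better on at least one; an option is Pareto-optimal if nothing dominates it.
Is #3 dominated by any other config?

No

#1: worse on write latency (27.4 vs 7.5).
#2: worse on write latency (61.4 vs 7.5).
#4: worse on write latency (50.8 vs 7.5).
#5: worse on write latency (52.4 vs 7.5).
#6: worse on write latency (84.3 vs 7.5).
#7: worse on write latency (97.1 vs 7.5).
#8: worse on write latency (46.2 vs 7.5).
No option is at least as good as #3 on every objective and strictly better on one.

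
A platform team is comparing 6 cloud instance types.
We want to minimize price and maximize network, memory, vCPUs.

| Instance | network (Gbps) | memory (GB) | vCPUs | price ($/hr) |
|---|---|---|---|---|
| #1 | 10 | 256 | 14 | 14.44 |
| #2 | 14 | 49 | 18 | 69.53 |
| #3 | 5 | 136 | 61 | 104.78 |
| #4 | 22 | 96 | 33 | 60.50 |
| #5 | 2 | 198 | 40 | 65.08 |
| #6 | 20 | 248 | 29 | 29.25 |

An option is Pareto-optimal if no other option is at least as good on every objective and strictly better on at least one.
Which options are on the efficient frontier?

#1, #3, #4, #5, #6

#1: not dominated (best memory).
#2: dominated by #4 (network 22≥14, memory 96≥49, vCPUs 33≥18, price 60.50≤69.53).
#3: not dominated (best vCPUs).
#4: not dominated (best network).
#5: not dominated.
#6: not dominated.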